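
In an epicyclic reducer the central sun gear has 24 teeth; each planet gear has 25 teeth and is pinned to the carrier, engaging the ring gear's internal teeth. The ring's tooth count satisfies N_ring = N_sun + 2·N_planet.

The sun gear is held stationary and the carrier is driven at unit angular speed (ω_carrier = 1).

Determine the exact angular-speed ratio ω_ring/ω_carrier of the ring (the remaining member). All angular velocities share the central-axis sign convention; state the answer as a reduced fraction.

49/37

N_ring = 24 + 2·25 = 74
24(ω_s−ω_c) = −74(ω_r−ω_c),  ω_s=0, ω_c=1
ω_r = 1 − (24/74)(0−1) = 49/37
ω_r/ω_c = 49/37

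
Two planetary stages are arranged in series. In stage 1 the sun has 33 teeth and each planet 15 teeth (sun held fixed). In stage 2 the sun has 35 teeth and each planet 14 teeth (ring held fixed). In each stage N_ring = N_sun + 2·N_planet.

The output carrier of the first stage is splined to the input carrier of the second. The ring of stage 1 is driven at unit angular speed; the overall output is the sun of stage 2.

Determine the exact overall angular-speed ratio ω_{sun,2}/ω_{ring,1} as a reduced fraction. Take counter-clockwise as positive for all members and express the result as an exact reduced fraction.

147/80

Stage 1: N_ring = 33 + 2·15 = 63
Stage 1: 33(ω_s−ω_c) = −63(ω_r−ω_c),  ω_s=0, ω_r=1
Stage 1: 33(0−ω_c) = −63(1−ω_c)  ⇒  96ω_c = 63  ⇒  ω_c = 21/32
  ⇒ ω_c¹/ω_r¹ = 21/32
Stage 2: N_ring = 35 + 2·14 = 63
Stage 2: 35(ω_s−ω_c) = −63(ω_r−ω_c),  ω_r=0, ω_c=1
Stage 2: ω_s = 1 − (63/35)(0−1) = 14/5
  ⇒ ω_s²/ω_c² = 14/5
Coupling ω_c² = ω_c¹ ⇒ overall = 21/32 × 14/5 = 147/80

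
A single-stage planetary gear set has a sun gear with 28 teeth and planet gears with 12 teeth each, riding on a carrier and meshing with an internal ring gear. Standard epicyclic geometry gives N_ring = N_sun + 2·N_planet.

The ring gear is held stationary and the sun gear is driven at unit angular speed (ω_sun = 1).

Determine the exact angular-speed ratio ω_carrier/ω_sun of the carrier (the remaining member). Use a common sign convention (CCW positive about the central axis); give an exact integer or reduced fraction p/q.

N_ring = 28 + 2·12 = 52
28(ω_s−ω_c) = −52(ω_r−ω_c),  ω_r=0, ω_s=1
28(1−ω_c) = −52(0−ω_c)  ⇒  80ω_c = 28  ⇒  ω_c = 7/20
ω_c/ω_s = 7/20

7/20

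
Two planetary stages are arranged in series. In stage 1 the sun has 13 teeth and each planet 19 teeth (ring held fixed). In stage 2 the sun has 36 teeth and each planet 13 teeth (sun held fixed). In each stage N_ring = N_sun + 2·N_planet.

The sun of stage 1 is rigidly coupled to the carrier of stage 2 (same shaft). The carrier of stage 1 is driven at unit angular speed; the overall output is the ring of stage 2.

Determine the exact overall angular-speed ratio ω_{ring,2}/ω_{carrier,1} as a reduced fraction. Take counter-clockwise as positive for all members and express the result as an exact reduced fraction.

3136/403

Stage 1: N_ring = 13 + 2·19 = 51
Stage 1: 13(ω_s−ω_c) = −51(ω_r−ω_c),  ω_r=0, ω_c=1
Stage 1: ω_s = 1 − (51/13)(0−1) = 64/13
  ⇒ ω_s¹/ω_c¹ = 64/13
Stage 2: N_ring = 36 + 2·13 = 62
Stage 2: 36(ω_s−ω_c) = −62(ω_r−ω_c),  ω_s=0, ω_c=1
Stage 2: ω_r = 1 − (36/62)(0−1) = 49/31
  ⇒ ω_r²/ω_c² = 49/31
Coupling ω_c² = ω_s¹ ⇒ overall = 64/13 × 49/31 = 3136/403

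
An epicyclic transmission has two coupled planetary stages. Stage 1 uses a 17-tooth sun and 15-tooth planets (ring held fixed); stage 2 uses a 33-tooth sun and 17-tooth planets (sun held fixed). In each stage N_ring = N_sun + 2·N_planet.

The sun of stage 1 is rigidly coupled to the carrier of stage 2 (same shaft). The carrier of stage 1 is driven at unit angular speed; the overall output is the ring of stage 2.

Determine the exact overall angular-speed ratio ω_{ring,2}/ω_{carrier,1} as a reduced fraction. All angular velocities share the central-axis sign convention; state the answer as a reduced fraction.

6400/1139

Stage 1: N_ring = 17 + 2·15 = 47
Stage 1: 17(ω_s−ω_c) = −47(ω_r−ω_c),  ω_r=0, ω_c=1
Stage 1: ω_s = 1 − (47/17)(0−1) = 64/17
  ⇒ ω_s¹/ω_c¹ = 64/17
Stage 2: N_ring = 33 + 2·17 = 67
Stage 2: 33(ω_s−ω_c) = −67(ω_r−ω_c),  ω_s=0, ω_c=1
Stage 2: ω_r = 1 − (33/67)(0−1) = 100/67
  ⇒ ω_r²/ω_c² = 100/67
Coupling ω_c² = ω_s¹ ⇒ overall = 64/17 × 100/67 = 6400/1139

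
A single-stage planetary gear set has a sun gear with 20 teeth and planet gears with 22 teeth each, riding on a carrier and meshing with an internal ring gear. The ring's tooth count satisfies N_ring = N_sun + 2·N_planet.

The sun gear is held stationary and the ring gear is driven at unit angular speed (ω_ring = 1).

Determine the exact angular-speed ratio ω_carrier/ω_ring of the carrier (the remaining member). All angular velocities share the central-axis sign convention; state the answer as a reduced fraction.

16/21

N_ring = 20 + 2·22 = 64
20(ω_s−ω_c) = −64(ω_r−ω_c),  ω_s=0, ω_r=1
20(0−ω_c) = −64(1−ω_c)  ⇒  84ω_c = 64  ⇒  ω_c = 16/21
ω_c/ω_r = 16/21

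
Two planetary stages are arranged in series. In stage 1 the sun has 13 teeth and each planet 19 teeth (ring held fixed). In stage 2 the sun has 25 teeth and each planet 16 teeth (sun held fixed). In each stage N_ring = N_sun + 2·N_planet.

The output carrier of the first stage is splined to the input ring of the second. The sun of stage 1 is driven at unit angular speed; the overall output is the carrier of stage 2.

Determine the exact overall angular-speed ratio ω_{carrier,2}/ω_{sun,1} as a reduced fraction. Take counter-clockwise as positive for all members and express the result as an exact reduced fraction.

741/5248

Stage 1: N_ring = 13 + 2·19 = 51
Stage 1: 13(ω_s−ω_c) = −51(ω_r−ω_c),  ω_r=0, ω_s=1
Stage 1: 13(1−ω_c) = −51(0−ω_c)  ⇒  64ω_c = 13  ⇒  ω_c = 13/64
  ⇒ ω_c¹/ω_s¹ = 13/64
Stage 2: N_ring = 25 + 2·16 = 57
Stage 2: 25(ω_s−ω_c) = −57(ω_r−ω_c),  ω_s=0, ω_r=1
Stage 2: 25(0−ω_c) = −57(1−ω_c)  ⇒  82ω_c = 57  ⇒  ω_c = 57/82
  ⇒ ω_c²/ω_r² = 57/82
Coupling ω_r² = ω_c¹ ⇒ overall = 13/64 × 57/82 = 741/5248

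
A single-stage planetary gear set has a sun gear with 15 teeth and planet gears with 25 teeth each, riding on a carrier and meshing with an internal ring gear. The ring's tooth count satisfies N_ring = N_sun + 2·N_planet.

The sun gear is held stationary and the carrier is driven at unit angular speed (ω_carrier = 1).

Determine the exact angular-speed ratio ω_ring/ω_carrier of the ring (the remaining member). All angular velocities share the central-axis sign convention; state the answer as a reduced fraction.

N_ring = 15 + 2·25 = 65
15(ω_s−ω_c) = −65(ω_r−ω_c),  ω_s=0, ω_c=1
ω_r = 1 − (15/65)(0−1) = 16/13
ω_r/ω_c = 16/13

16/13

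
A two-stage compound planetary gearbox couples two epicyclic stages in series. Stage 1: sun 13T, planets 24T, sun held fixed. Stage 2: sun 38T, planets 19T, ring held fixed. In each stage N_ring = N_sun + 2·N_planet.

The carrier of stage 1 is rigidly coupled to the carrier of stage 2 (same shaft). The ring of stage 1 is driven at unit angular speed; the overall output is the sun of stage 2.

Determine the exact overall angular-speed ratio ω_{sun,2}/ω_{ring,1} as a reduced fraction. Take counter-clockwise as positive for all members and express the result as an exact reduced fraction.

Stage 1: N_ring = 13 + 2·24 = 61
Stage 1: 13(ω_s−ω_c) = −61(ω_r−ω_c),  ω_s=0, ω_r=1
Stage 1: 13(0−ω_c) = −61(1−ω_c)  ⇒  74ω_c = 61  ⇒  ω_c = 61/74
  ⇒ ω_c¹/ω_r¹ = 61/74
Stage 2: N_ring = 38 + 2·19 = 76
Stage 2: 38(ω_s−ω_c) = −76(ω_r−ω_c),  ω_r=0, ω_c=1
Stage 2: ω_s = 1 − (76/38)(0−1) = 3
  ⇒ ω_s²/ω_c² = 3
Coupling ω_c² = ω_c¹ ⇒ overall = 61/74 × 3 = 183/74

183/74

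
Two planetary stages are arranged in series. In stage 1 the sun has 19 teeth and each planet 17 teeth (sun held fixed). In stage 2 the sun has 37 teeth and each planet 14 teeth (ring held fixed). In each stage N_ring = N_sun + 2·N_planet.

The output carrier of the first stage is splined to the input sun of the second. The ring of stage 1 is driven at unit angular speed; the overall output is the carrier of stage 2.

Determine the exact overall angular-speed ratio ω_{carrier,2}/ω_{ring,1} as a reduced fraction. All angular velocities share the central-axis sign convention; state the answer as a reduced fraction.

Stage 1: N_ring = 19 + 2·17 = 53
Stage 1: 19(ω_s−ω_c) = −53(ω_r−ω_c),  ω_s=0, ω_r=1
Stage 1: 19(0−ω_c) = −53(1−ω_c)  ⇒  72ω_c = 53  ⇒  ω_c = 53/72
  ⇒ ω_c¹/ω_r¹ = 53/72
Stage 2: N_ring = 37 + 2·14 = 65
Stage 2: 37(ω_s−ω_c) = −65(ω_r−ω_c),  ω_r=0, ω_s=1
Stage 2: 37(1−ω_c) = −65(0−ω_c)  ⇒  102ω_c = 37  ⇒  ω_c = 37/102
  ⇒ ω_c²/ω_s² = 37/102
Coupling ω_s² = ω_c¹ ⇒ overall = 53/72 × 37/102 = 1961/7344

1961/7344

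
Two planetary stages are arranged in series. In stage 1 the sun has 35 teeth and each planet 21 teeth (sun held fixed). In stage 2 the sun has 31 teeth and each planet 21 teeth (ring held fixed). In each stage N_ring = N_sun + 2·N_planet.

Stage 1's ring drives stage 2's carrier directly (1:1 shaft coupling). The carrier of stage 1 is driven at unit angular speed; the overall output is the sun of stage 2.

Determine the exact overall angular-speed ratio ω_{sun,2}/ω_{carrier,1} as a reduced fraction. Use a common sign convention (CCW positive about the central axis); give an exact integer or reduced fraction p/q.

Stage 1: N_ring = 35 + 2·21 = 77
Stage 1: 35(ω_s−ω_c) = −77(ω_r−ω_c),  ω_s=0, ω_c=1
Stage 1: ω_r = 1 − (35/77)(0−1) = 16/11
  ⇒ ω_r¹/ω_c¹ = 16/11
Stage 2: N_ring = 31 + 2·21 = 73
Stage 2: 31(ω_s−ω_c) = −73(ω_r−ω_c),  ω_r=0, ω_c=1
Stage 2: ω_s = 1 − (73/31)(0−1) = 104/31
  ⇒ ω_s²/ω_c² = 104/31
Coupling ω_c² = ω_r¹ ⇒ overall = 16/11 × 104/31 = 1664/341

1664/341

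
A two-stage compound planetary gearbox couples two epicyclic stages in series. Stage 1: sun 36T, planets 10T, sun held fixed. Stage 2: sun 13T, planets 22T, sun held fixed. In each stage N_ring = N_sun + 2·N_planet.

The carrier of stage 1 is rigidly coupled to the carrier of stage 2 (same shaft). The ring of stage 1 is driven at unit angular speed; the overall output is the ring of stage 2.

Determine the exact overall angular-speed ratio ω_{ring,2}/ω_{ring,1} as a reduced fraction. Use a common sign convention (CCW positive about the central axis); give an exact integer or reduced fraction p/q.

980/1311

Stage 1: N_ring = 36 + 2·10 = 56
Stage 1: 36(ω_s−ω_c) = −56(ω_r−ω_c),  ω_s=0, ω_r=1
Stage 1: 36(0−ω_c) = −56(1−ω_c)  ⇒  92ω_c = 56  ⇒  ω_c = 14/23
  ⇒ ω_c¹/ω_r¹ = 14/23
Stage 2: N_ring = 13 + 2·22 = 57
Stage 2: 13(ω_s−ω_c) = −57(ω_r−ω_c),  ω_s=0, ω_c=1
Stage 2: ω_r = 1 − (13/57)(0−1) = 70/57
  ⇒ ω_r²/ω_c² = 70/57
Coupling ω_c² = ω_c¹ ⇒ overall = 14/23 × 70/57 = 980/1311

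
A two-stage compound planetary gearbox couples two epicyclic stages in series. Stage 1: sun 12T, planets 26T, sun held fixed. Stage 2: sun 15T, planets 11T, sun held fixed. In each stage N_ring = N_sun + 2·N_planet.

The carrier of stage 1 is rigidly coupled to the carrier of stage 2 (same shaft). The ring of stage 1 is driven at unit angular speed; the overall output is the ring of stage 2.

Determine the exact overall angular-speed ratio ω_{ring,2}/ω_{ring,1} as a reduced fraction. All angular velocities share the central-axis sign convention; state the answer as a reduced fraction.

832/703

Stage 1: N_ring = 12 + 2·26 = 64
Stage 1: 12(ω_s−ω_c) = −64(ω_r−ω_c),  ω_s=0, ω_r=1
Stage 1: 12(0−ω_c) = −64(1−ω_c)  ⇒  76ω_c = 64  ⇒  ω_c = 16/19
  ⇒ ω_c¹/ω_r¹ = 16/19
Stage 2: N_ring = 15 + 2·11 = 37
Stage 2: 15(ω_s−ω_c) = −37(ω_r−ω_c),  ω_s=0, ω_c=1
Stage 2: ω_r = 1 − (15/37)(0−1) = 52/37
  ⇒ ω_r²/ω_c² = 52/37
Coupling ω_c² = ω_c¹ ⇒ overall = 16/19 × 52/37 = 832/703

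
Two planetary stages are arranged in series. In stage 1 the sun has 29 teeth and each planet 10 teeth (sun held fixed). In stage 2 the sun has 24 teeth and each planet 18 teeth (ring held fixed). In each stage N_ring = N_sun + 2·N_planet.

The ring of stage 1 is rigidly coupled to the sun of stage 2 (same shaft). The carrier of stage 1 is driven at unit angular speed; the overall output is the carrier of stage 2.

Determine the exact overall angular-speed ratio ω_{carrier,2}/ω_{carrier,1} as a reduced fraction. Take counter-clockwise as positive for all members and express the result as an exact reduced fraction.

Stage 1: N_ring = 29 + 2·10 = 49
Stage 1: 29(ω_s−ω_c) = −49(ω_r−ω_c),  ω_s=0, ω_c=1
Stage 1: ω_r = 1 − (29/49)(0−1) = 78/49
  ⇒ ω_r¹/ω_c¹ = 78/49
Stage 2: N_ring = 24 + 2·18 = 60
Stage 2: 24(ω_s−ω_c) = −60(ω_r−ω_c),  ω_r=0, ω_s=1
Stage 2: 24(1−ω_c) = −60(0−ω_c)  ⇒  84ω_c = 24  ⇒  ω_c = 2/7
  ⇒ ω_c²/ω_s² = 2/7
Coupling ω_s² = ω_r¹ ⇒ overall = 78/49 × 2/7 = 156/343

156/343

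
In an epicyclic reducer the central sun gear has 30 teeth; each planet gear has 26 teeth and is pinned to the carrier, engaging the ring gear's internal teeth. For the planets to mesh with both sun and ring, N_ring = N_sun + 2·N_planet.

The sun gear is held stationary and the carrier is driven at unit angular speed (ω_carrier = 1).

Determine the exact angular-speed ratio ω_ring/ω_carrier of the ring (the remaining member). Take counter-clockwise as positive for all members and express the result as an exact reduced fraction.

N_ring = 30 + 2·26 = 82
30(ω_s−ω_c) = −82(ω_r−ω_c),  ω_s=0, ω_c=1
ω_r = 1 − (30/82)(0−1) = 56/41
ω_r/ω_c = 56/41

56/41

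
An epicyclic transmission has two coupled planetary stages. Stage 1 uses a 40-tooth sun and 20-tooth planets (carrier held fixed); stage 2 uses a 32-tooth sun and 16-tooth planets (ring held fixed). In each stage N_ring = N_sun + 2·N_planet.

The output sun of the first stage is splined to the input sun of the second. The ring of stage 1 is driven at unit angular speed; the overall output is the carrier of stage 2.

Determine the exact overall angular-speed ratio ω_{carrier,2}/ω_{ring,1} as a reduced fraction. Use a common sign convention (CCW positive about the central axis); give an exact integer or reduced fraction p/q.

-2/3

Stage 1: N_ring = 40 + 2·20 = 80
Stage 1: 40(ω_s−ω_c) = −80(ω_r−ω_c),  ω_c=0, ω_r=1
Stage 1: ω_s = 0 − (80/40)(1−0) = -2
  ⇒ ω_s¹/ω_r¹ = -2
Stage 2: N_ring = 32 + 2·16 = 64
Stage 2: 32(ω_s−ω_c) = −64(ω_r−ω_c),  ω_r=0, ω_s=1
Stage 2: 32(1−ω_c) = −64(0−ω_c)  ⇒  96ω_c = 32  ⇒  ω_c = 1/3
  ⇒ ω_c²/ω_s² = 1/3
Coupling ω_s² = ω_s¹ ⇒ overall = -2 × 1/3 = -2/3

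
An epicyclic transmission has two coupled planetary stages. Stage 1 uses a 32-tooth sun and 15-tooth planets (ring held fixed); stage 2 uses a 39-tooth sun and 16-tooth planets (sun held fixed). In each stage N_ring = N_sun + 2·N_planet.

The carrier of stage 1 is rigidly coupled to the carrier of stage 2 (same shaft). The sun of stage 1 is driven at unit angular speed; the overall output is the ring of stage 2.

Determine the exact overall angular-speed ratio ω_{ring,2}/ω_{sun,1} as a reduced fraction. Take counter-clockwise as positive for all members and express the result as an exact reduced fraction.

1760/3337

Stage 1: N_ring = 32 + 2·15 = 62
Stage 1: 32(ω_s−ω_c) = −62(ω_r−ω_c),  ω_r=0, ω_s=1
Stage 1: 32(1−ω_c) = −62(0−ω_c)  ⇒  94ω_c = 32  ⇒  ω_c = 16/47
  ⇒ ω_c¹/ω_s¹ = 16/47
Stage 2: N_ring = 39 + 2·16 = 71
Stage 2: 39(ω_s−ω_c) = −71(ω_r−ω_c),  ω_s=0, ω_c=1
Stage 2: ω_r = 1 − (39/71)(0−1) = 110/71
  ⇒ ω_r²/ω_c² = 110/71
Coupling ω_c² = ω_c¹ ⇒ overall = 16/47 × 110/71 = 1760/3337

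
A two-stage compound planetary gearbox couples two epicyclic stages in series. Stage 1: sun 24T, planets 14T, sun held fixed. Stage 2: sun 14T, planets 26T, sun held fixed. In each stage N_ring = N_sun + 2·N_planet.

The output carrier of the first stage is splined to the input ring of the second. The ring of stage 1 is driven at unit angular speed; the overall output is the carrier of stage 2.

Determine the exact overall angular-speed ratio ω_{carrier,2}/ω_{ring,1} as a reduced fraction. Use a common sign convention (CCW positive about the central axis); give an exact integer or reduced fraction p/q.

Stage 1: N_ring = 24 + 2·14 = 52
Stage 1: 24(ω_s−ω_c) = −52(ω_r−ω_c),  ω_s=0, ω_r=1
Stage 1: 24(0−ω_c) = −52(1−ω_c)  ⇒  76ω_c = 52  ⇒  ω_c = 13/19
  ⇒ ω_c¹/ω_r¹ = 13/19
Stage 2: N_ring = 14 + 2·26 = 66
Stage 2: 14(ω_s−ω_c) = −66(ω_r−ω_c),  ω_s=0, ω_r=1
Stage 2: 14(0−ω_c) = −66(1−ω_c)  ⇒  80ω_c = 66  ⇒  ω_c = 33/40
  ⇒ ω_c²/ω_r² = 33/40
Coupling ω_r² = ω_c¹ ⇒ overall = 13/19 × 33/40 = 429/760

429/760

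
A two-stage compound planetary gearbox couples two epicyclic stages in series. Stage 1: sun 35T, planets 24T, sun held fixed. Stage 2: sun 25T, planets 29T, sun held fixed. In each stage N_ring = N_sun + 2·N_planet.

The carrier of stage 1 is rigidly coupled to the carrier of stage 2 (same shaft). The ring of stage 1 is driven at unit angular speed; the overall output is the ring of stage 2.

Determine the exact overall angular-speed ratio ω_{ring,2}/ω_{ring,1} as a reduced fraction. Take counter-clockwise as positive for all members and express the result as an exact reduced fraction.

54/59

Stage 1: N_ring = 35 + 2·24 = 83
Stage 1: 35(ω_s−ω_c) = −83(ω_r−ω_c),  ω_s=0, ω_r=1
Stage 1: 35(0−ω_c) = −83(1−ω_c)  ⇒  118ω_c = 83  ⇒  ω_c = 83/118
  ⇒ ω_c¹/ω_r¹ = 83/118
Stage 2: N_ring = 25 + 2·29 = 83
Stage 2: 25(ω_s−ω_c) = −83(ω_r−ω_c),  ω_s=0, ω_c=1
Stage 2: ω_r = 1 − (25/83)(0−1) = 108/83
  ⇒ ω_r²/ω_c² = 108/83
Coupling ω_c² = ω_c¹ ⇒ overall = 83/118 × 108/83 = 54/59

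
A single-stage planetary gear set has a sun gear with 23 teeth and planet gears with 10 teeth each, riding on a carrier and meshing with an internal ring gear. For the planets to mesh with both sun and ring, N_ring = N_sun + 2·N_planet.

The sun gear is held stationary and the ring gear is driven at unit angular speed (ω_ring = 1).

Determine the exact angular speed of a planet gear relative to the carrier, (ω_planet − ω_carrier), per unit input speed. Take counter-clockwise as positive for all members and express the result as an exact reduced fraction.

N_ring = 23 + 2·10 = 43
23(ω_s−ω_c) = −43(ω_r−ω_c),  ω_s=0, ω_r=1
23(0−ω_c) = −43(1−ω_c)  ⇒  66ω_c = 43  ⇒  ω_c = 43/66
sun–planet: 23·(0−43/66) = −10·(ω_p−ω_c)  ⇒  ω_p−ω_c = −(23/10)·(-43/66) = 989/660

989/660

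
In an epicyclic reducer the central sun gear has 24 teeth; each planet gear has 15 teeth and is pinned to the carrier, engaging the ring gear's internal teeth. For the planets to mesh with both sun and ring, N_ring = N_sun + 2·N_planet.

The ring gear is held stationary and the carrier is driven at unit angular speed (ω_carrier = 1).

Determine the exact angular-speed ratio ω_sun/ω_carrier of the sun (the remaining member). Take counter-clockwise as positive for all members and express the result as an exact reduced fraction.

N_ring = 24 + 2·15 = 54
24(ω_s−ω_c) = −54(ω_r−ω_c),  ω_r=0, ω_c=1
ω_s = 1 − (54/24)(0−1) = 13/4
ω_s/ω_c = 13/4

13/4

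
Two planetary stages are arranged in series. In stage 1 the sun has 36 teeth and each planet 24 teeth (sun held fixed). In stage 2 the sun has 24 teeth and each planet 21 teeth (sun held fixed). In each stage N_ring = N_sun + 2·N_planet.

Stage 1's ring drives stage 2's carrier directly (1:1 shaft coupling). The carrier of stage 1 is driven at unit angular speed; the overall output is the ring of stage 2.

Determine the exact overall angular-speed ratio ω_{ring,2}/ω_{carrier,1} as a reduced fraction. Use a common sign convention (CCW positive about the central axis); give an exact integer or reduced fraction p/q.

Stage 1: N_ring = 36 + 2·24 = 84
Stage 1: 36(ω_s−ω_c) = −84(ω_r−ω_c),  ω_s=0, ω_c=1
Stage 1: ω_r = 1 − (36/84)(0−1) = 10/7
  ⇒ ω_r¹/ω_c¹ = 10/7
Stage 2: N_ring = 24 + 2·21 = 66
Stage 2: 24(ω_s−ω_c) = −66(ω_r−ω_c),  ω_s=0, ω_c=1
Stage 2: ω_r = 1 − (24/66)(0−1) = 15/11
  ⇒ ω_r²/ω_c² = 15/11
Coupling ω_c² = ω_r¹ ⇒ overall = 10/7 × 15/11 = 150/77

150/77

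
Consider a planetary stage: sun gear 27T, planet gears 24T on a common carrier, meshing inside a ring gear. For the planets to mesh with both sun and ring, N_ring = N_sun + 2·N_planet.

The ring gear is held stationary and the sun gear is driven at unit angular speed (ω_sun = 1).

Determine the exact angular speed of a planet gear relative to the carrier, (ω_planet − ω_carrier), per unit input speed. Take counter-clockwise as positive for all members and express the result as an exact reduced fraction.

N_ring = 27 + 2·24 = 75
27(ω_s−ω_c) = −75(ω_r−ω_c),  ω_r=0, ω_s=1
27(1−ω_c) = −75(0−ω_c)  ⇒  102ω_c = 27  ⇒  ω_c = 9/34
sun–planet: 27·(1−9/34) = −24·(ω_p−ω_c)  ⇒  ω_p−ω_c = −(27/24)·(25/34) = -225/272

-225/272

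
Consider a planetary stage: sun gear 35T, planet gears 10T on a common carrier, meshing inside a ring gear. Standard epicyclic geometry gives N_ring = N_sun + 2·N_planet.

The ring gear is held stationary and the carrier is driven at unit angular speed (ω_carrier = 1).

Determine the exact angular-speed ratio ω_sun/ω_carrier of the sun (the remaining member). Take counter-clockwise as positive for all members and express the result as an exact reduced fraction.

18/7

N_ring = 35 + 2·10 = 55
35(ω_s−ω_c) = −55(ω_r−ω_c),  ω_r=0, ω_c=1
ω_s = 1 − (55/35)(0−1) = 18/7
ω_s/ω_c = 18/7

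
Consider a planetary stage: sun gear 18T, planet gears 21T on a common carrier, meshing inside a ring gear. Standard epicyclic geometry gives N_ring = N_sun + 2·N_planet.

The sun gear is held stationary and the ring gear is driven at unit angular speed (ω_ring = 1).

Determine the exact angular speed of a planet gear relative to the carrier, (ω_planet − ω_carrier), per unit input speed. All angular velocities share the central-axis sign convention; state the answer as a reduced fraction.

N_ring = 18 + 2·21 = 60
18(ω_s−ω_c) = −60(ω_r−ω_c),  ω_s=0, ω_r=1
18(0−ω_c) = −60(1−ω_c)  ⇒  78ω_c = 60  ⇒  ω_c = 10/13
sun–planet: 18·(0−10/13) = −21·(ω_p−ω_c)  ⇒  ω_p−ω_c = −(18/21)·(-10/13) = 60/91

60/91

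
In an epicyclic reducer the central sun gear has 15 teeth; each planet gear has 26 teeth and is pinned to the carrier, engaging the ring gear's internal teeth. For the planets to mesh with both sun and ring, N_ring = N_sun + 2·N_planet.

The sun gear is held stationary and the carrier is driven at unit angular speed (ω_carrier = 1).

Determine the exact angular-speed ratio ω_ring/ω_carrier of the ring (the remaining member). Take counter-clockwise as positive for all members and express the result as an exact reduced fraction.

82/67

N_ring = 15 + 2·26 = 67
15(ω_s−ω_c) = −67(ω_r−ω_c),  ω_s=0, ω_c=1
ω_r = 1 − (15/67)(0−1) = 82/67
ω_r/ω_c = 82/67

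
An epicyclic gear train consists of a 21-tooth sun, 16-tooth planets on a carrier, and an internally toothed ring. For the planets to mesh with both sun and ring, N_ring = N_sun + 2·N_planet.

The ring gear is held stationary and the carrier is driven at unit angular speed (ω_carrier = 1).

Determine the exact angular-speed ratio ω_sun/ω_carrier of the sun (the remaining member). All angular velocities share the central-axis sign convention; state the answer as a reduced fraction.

N_ring = 21 + 2·16 = 53
21(ω_s−ω_c) = −53(ω_r−ω_c),  ω_r=0, ω_c=1
ω_s = 1 − (53/21)(0−1) = 74/21
ω_s/ω_c = 74/21

74/21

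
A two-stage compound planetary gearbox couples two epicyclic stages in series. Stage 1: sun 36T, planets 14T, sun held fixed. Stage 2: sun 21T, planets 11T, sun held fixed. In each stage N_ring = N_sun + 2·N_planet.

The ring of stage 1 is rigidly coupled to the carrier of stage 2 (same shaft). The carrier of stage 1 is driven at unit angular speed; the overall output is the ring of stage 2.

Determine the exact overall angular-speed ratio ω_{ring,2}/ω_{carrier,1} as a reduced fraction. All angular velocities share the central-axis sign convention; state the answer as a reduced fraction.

100/43

Stage 1: N_ring = 36 + 2·14 = 64
Stage 1: 36(ω_s−ω_c) = −64(ω_r−ω_c),  ω_s=0, ω_c=1
Stage 1: ω_r = 1 − (36/64)(0−1) = 25/16
  ⇒ ω_r¹/ω_c¹ = 25/16
Stage 2: N_ring = 21 + 2·11 = 43
Stage 2: 21(ω_s−ω_c) = −43(ω_r−ω_c),  ω_s=0, ω_c=1
Stage 2: ω_r = 1 − (21/43)(0−1) = 64/43
  ⇒ ω_r²/ω_c² = 64/43
Coupling ω_c² = ω_r¹ ⇒ overall = 25/16 × 64/43 = 100/43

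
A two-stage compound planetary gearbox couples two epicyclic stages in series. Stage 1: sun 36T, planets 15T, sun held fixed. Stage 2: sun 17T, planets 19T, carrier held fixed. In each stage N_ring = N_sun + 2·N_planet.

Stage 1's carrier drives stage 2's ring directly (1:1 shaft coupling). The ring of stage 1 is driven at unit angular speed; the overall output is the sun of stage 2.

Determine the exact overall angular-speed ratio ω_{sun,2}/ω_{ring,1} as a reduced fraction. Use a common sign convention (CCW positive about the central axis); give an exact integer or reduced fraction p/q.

Stage 1: N_ring = 36 + 2·15 = 66
Stage 1: 36(ω_s−ω_c) = −66(ω_r−ω_c),  ω_s=0, ω_r=1
Stage 1: 36(0−ω_c) = −66(1−ω_c)  ⇒  102ω_c = 66  ⇒  ω_c = 11/17
  ⇒ ω_c¹/ω_r¹ = 11/17
Stage 2: N_ring = 17 + 2·19 = 55
Stage 2: 17(ω_s−ω_c) = −55(ω_r−ω_c),  ω_c=0, ω_r=1
Stage 2: ω_s = 0 − (55/17)(1−0) = -55/17
  ⇒ ω_s²/ω_r² = -55/17
Coupling ω_r² = ω_c¹ ⇒ overall = 11/17 × -55/17 = -605/289

-605/289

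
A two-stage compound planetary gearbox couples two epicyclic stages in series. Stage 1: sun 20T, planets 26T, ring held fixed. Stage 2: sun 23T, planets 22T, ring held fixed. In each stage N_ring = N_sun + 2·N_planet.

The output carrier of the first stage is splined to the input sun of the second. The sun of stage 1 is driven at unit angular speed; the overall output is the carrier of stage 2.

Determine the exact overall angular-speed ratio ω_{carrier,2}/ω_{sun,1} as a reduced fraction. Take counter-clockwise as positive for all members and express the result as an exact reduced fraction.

Stage 1: N_ring = 20 + 2·26 = 72
Stage 1: 20(ω_s−ω_c) = −72(ω_r−ω_c),  ω_r=0, ω_s=1
Stage 1: 20(1−ω_c) = −72(0−ω_c)  ⇒  92ω_c = 20  ⇒  ω_c = 5/23
  ⇒ ω_c¹/ω_s¹ = 5/23
Stage 2: N_ring = 23 + 2·22 = 67
Stage 2: 23(ω_s−ω_c) = −67(ω_r−ω_c),  ω_r=0, ω_s=1
Stage 2: 23(1−ω_c) = −67(0−ω_c)  ⇒  90ω_c = 23  ⇒  ω_c = 23/90
  ⇒ ω_c²/ω_s² = 23/90
Coupling ω_s² = ω_c¹ ⇒ overall = 5/23 × 23/90 = 1/18

1/18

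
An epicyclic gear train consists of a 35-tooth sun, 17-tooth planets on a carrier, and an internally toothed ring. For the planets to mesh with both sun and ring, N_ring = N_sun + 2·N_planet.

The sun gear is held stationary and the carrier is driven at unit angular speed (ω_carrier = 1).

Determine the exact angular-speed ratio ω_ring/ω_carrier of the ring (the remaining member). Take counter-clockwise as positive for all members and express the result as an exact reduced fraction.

104/69

N_ring = 35 + 2·17 = 69
35(ω_s−ω_c) = −69(ω_r−ω_c),  ω_s=0, ω_c=1
ω_r = 1 − (35/69)(0−1) = 104/69
ω_r/ω_c = 104/69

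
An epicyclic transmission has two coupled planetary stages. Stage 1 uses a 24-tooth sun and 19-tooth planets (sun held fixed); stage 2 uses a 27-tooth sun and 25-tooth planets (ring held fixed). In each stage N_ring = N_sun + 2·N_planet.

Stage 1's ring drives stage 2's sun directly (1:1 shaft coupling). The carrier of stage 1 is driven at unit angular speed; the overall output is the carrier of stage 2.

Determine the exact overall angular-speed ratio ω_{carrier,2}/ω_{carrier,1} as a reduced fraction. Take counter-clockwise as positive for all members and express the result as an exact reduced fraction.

1161/3224

Stage 1: N_ring = 24 + 2·19 = 62
Stage 1: 24(ω_s−ω_c) = −62(ω_r−ω_c),  ω_s=0, ω_c=1
Stage 1: ω_r = 1 − (24/62)(0−1) = 43/31
  ⇒ ω_r¹/ω_c¹ = 43/31
Stage 2: N_ring = 27 + 2·25 = 77
Stage 2: 27(ω_s−ω_c) = −77(ω_r−ω_c),  ω_r=0, ω_s=1
Stage 2: 27(1−ω_c) = −77(0−ω_c)  ⇒  104ω_c = 27  ⇒  ω_c = 27/104
  ⇒ ω_c²/ω_s² = 27/104
Coupling ω_s² = ω_r¹ ⇒ overall = 43/31 × 27/104 = 1161/3224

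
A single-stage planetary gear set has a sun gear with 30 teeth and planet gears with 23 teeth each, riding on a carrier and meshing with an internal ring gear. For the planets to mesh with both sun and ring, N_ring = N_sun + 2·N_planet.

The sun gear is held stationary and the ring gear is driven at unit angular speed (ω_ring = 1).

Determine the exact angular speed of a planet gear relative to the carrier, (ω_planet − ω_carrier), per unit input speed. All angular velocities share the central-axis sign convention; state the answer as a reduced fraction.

N_ring = 30 + 2·23 = 76
30(ω_s−ω_c) = −76(ω_r−ω_c),  ω_s=0, ω_r=1
30(0−ω_c) = −76(1−ω_c)  ⇒  106ω_c = 76  ⇒  ω_c = 38/53
sun–planet: 30·(0−38/53) = −23·(ω_p−ω_c)  ⇒  ω_p−ω_c = −(30/23)·(-38/53) = 1140/1219

1140/1219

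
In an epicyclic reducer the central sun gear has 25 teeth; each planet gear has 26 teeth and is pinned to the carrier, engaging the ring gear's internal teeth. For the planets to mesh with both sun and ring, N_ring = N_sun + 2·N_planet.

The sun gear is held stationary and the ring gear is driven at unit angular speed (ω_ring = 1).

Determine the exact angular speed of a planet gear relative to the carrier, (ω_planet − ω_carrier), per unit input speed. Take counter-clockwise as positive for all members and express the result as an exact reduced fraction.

N_ring = 25 + 2·26 = 77
25(ω_s−ω_c) = −77(ω_r−ω_c),  ω_s=0, ω_r=1
25(0−ω_c) = −77(1−ω_c)  ⇒  102ω_c = 77  ⇒  ω_c = 77/102
sun–planet: 25·(0−77/102) = −26·(ω_p−ω_c)  ⇒  ω_p−ω_c = −(25/26)·(-77/102) = 1925/2652

1925/2652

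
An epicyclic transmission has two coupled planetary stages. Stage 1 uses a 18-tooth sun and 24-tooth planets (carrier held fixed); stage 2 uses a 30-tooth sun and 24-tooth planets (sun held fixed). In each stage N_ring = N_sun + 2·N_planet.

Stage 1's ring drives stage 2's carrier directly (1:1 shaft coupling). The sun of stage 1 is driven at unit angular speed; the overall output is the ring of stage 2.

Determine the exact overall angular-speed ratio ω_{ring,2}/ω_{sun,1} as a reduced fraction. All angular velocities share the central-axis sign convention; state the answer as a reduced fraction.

-54/143

Stage 1: N_ring = 18 + 2·24 = 66
Stage 1: 18(ω_s−ω_c) = −66(ω_r−ω_c),  ω_c=0, ω_s=1
Stage 1: ω_r = 0 − (18/66)(1−0) = -3/11
  ⇒ ω_r¹/ω_s¹ = -3/11
Stage 2: N_ring = 30 + 2·24 = 78
Stage 2: 30(ω_s−ω_c) = −78(ω_r−ω_c),  ω_s=0, ω_c=1
Stage 2: ω_r = 1 − (30/78)(0−1) = 18/13
  ⇒ ω_r²/ω_c² = 18/13
Coupling ω_c² = ω_r¹ ⇒ overall = -3/11 × 18/13 = -54/143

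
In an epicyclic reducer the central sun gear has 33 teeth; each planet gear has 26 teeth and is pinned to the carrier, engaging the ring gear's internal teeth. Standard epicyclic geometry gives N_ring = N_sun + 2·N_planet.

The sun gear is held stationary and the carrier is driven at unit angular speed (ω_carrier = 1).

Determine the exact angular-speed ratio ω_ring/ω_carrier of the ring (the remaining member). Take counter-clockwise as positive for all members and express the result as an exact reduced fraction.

118/85

N_ring = 33 + 2·26 = 85
33(ω_s−ω_c) = −85(ω_r−ω_c),  ω_s=0, ω_c=1
ω_r = 1 − (33/85)(0−1) = 118/85
ω_r/ω_c = 118/85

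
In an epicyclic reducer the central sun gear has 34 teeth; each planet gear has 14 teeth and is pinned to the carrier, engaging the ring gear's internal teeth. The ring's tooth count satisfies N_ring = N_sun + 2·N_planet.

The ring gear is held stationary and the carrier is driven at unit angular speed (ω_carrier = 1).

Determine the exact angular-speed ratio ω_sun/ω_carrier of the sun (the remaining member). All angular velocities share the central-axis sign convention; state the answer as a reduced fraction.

48/17

N_ring = 34 + 2·14 = 62
34(ω_s−ω_c) = −62(ω_r−ω_c),  ω_r=0, ω_c=1
ω_s = 1 − (62/34)(0−1) = 48/17
ω_s/ω_c = 48/17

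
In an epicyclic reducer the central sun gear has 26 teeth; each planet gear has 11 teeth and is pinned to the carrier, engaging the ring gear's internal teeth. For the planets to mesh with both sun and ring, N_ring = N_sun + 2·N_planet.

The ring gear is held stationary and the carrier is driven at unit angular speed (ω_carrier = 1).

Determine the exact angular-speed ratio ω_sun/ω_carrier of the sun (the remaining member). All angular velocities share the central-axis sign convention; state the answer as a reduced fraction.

N_ring = 26 + 2·11 = 48
26(ω_s−ω_c) = −48(ω_r−ω_c),  ω_r=0, ω_c=1
ω_s = 1 − (48/26)(0−1) = 37/13
ω_s/ω_c = 37/13

37/13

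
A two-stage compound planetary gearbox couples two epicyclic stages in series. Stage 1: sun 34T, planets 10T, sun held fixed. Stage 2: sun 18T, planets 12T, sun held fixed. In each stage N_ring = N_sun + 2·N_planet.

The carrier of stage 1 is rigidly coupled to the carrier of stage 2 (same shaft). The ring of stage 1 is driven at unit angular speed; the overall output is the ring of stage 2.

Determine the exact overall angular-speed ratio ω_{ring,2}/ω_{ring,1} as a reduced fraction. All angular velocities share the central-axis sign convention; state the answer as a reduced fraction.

Stage 1: N_ring = 34 + 2·10 = 54
Stage 1: 34(ω_s−ω_c) = −54(ω_r−ω_c),  ω_s=0, ω_r=1
Stage 1: 34(0−ω_c) = −54(1−ω_c)  ⇒  88ω_c = 54  ⇒  ω_c = 27/44
  ⇒ ω_c¹/ω_r¹ = 27/44
Stage 2: N_ring = 18 + 2·12 = 42
Stage 2: 18(ω_s−ω_c) = −42(ω_r−ω_c),  ω_s=0, ω_c=1
Stage 2: ω_r = 1 − (18/42)(0−1) = 10/7
  ⇒ ω_r²/ω_c² = 10/7
Coupling ω_c² = ω_c¹ ⇒ overall = 27/44 × 10/7 = 135/154

135/154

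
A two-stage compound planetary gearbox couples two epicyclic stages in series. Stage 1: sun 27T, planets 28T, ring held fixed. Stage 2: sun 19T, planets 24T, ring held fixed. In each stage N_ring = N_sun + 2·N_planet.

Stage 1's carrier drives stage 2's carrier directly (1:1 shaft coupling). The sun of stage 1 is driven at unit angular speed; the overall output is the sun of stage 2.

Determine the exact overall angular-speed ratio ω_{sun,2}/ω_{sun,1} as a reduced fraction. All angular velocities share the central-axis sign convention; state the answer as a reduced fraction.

Stage 1: N_ring = 27 + 2·28 = 83
Stage 1: 27(ω_s−ω_c) = −83(ω_r−ω_c),  ω_r=0, ω_s=1
Stage 1: 27(1−ω_c) = −83(0−ω_c)  ⇒  110ω_c = 27  ⇒  ω_c = 27/110
  ⇒ ω_c¹/ω_s¹ = 27/110
Stage 2: N_ring = 19 + 2·24 = 67
Stage 2: 19(ω_s−ω_c) = −67(ω_r−ω_c),  ω_r=0, ω_c=1
Stage 2: ω_s = 1 − (67/19)(0−1) = 86/19
  ⇒ ω_s²/ω_c² = 86/19
Coupling ω_c² = ω_c¹ ⇒ overall = 27/110 × 86/19 = 1161/1045

1161/1045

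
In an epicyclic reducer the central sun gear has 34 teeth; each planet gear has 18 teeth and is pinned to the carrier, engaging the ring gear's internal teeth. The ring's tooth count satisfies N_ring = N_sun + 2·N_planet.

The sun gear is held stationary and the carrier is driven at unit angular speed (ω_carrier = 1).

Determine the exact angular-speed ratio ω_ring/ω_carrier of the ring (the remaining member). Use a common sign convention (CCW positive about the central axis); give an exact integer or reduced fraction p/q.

N_ring = 34 + 2·18 = 70
34(ω_s−ω_c) = −70(ω_r−ω_c),  ω_s=0, ω_c=1
ω_r = 1 − (34/70)(0−1) = 52/35
ω_r/ω_c = 52/35

52/35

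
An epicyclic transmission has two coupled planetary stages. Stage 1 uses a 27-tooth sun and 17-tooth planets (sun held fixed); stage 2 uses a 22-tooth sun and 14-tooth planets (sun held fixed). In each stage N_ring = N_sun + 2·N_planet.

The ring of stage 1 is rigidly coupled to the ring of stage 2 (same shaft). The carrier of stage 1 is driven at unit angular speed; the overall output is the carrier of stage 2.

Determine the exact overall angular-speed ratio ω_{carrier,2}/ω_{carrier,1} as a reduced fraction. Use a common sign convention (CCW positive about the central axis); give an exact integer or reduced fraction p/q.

550/549

Stage 1: N_ring = 27 + 2·17 = 61
Stage 1: 27(ω_s−ω_c) = −61(ω_r−ω_c),  ω_s=0, ω_c=1
Stage 1: ω_r = 1 − (27/61)(0−1) = 88/61
  ⇒ ω_r¹/ω_c¹ = 88/61
Stage 2: N_ring = 22 + 2·14 = 50
Stage 2: 22(ω_s−ω_c) = −50(ω_r−ω_c),  ω_s=0, ω_r=1
Stage 2: 22(0−ω_c) = −50(1−ω_c)  ⇒  72ω_c = 50  ⇒  ω_c = 25/36
  ⇒ ω_c²/ω_r² = 25/36
Coupling ω_r² = ω_r¹ ⇒ overall = 88/61 × 25/36 = 550/549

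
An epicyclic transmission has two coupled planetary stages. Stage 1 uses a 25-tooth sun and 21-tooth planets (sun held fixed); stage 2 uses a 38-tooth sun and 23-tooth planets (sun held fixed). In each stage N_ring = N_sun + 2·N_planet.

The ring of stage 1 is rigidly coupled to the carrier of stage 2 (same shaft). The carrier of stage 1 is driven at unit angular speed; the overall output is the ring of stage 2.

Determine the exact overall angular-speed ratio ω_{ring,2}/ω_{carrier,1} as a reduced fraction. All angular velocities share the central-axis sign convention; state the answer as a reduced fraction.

2806/1407

Stage 1: N_ring = 25 + 2·21 = 67
Stage 1: 25(ω_s−ω_c) = −67(ω_r−ω_c),  ω_s=0, ω_c=1
Stage 1: ω_r = 1 − (25/67)(0−1) = 92/67
  ⇒ ω_r¹/ω_c¹ = 92/67
Stage 2: N_ring = 38 + 2·23 = 84
Stage 2: 38(ω_s−ω_c) = −84(ω_r−ω_c),  ω_s=0, ω_c=1
Stage 2: ω_r = 1 − (38/84)(0−1) = 61/42
  ⇒ ω_r²/ω_c² = 61/42
Coupling ω_c² = ω_r¹ ⇒ overall = 92/67 × 61/42 = 2806/1407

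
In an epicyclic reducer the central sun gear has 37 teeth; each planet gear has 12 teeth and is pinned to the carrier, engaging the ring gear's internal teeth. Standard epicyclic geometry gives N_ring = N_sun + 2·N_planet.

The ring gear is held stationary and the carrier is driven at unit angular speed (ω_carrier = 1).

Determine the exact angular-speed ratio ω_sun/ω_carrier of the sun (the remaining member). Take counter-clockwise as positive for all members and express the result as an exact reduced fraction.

98/37

N_ring = 37 + 2·12 = 61
37(ω_s−ω_c) = −61(ω_r−ω_c),  ω_r=0, ω_c=1
ω_s = 1 − (61/37)(0−1) = 98/37
ω_s/ω_c = 98/37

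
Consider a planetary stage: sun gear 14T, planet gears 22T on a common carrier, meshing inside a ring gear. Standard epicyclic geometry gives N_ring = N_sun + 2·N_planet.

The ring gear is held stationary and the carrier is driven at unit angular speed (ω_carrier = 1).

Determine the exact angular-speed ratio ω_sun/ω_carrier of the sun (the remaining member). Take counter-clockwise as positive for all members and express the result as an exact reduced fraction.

N_ring = 14 + 2·22 = 58
14(ω_s−ω_c) = −58(ω_r−ω_c),  ω_r=0, ω_c=1
ω_s = 1 − (58/14)(0−1) = 36/7
ω_s/ω_c = 36/7

36/7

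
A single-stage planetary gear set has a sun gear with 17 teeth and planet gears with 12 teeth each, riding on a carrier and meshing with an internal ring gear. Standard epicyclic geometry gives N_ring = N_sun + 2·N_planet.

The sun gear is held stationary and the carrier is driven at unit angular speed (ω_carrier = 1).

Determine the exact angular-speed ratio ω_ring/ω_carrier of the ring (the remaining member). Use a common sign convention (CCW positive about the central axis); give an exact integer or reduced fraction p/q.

58/41

N_ring = 17 + 2·12 = 41
17(ω_s−ω_c) = −41(ω_r−ω_c),  ω_s=0, ω_c=1
ω_r = 1 − (17/41)(0−1) = 58/41
ω_r/ω_c = 58/41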